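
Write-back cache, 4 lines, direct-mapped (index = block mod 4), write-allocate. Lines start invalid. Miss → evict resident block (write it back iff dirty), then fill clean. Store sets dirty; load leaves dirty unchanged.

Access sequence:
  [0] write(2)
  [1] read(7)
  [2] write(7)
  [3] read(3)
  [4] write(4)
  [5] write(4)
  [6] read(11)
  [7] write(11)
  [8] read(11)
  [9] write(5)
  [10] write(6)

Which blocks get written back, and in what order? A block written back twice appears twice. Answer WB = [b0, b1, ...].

  0 | W B2 → L2 miss [D]
  1 | R B7 → L3 miss [-]
  2 | W B7 → L3 hit [D]
  3 | R B3 → L3 miss wb→B7 [-]
  4 | W B4 → L0 miss [D]
  5 | W B4 → L0 hit [D]
  6 | R B11 → L3 miss [-]
  7 | W B11 → L3 hit [D]
  8 | R B11 → L3 hit [D]
  9 | W B5 → L1 miss [D]
  10 | W B6 → L2 miss wb→B2 [D]

WB = [7, 2]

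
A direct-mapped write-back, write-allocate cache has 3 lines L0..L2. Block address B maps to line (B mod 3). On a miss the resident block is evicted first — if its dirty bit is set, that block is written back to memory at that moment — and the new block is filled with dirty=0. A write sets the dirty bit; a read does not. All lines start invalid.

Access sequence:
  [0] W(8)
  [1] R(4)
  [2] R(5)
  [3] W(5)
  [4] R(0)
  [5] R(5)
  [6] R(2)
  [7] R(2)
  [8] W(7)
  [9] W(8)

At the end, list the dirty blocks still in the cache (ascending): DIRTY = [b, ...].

DIRTY = [7, 8]

  0 | W B8 → L2 miss [D]
  1 | R B4 → L1 miss [-]
  2 | R B5 → L2 miss wb→B8 [-]
  3 | W B5 → L2 hit [D]
  4 | R B0 → L0 miss [-]
  5 | R B5 → L2 hit [D]
  6 | R B2 → L2 miss wb→B5 [-]
  7 | R B2 → L2 hit [-]
  8 | W B7 → L1 miss [D]
  9 | W B8 → L2 miss [D]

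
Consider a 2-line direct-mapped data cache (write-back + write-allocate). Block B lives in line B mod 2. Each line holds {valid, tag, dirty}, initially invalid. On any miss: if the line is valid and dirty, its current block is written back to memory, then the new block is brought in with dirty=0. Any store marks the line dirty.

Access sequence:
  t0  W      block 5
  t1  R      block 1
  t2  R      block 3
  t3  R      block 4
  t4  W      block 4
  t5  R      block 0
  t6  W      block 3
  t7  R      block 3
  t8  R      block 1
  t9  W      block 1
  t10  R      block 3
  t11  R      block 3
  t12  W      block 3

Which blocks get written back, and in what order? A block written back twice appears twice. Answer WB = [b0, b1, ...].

  0 | W B5 → L1 miss [D]
  1 | R B1 → L1 miss wb→B5 [-]
  2 | R B3 → L1 miss [-]
  3 | R B4 → L0 miss [-]
  4 | W B4 → L0 hit [D]
  5 | R B0 → L0 miss wb→B4 [-]
  6 | W B3 → L1 hit [D]
  7 | R B3 → L1 hit [D]
  8 | R B1 → L1 miss wb→B3 [-]
  9 | W B1 → L1 hit [D]
  10 | R B3 → L1 miss wb→B1 [-]
  11 | R B3 → L1 hit [-]
  12 | W B3 → L1 hit [D]

WB = [5, 4, 3, 1]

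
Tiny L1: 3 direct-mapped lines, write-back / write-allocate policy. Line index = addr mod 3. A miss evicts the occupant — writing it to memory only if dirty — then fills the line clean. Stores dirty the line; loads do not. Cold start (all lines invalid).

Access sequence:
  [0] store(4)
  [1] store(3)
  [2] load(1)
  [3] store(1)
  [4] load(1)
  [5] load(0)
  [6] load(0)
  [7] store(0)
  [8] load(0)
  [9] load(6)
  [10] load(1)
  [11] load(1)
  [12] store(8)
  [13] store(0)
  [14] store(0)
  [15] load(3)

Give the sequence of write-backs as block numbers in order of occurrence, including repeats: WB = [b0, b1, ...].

0: W B4 → L1 miss [D]
1: W B3 → L0 miss [D]
2: R B1 → L1 miss wb→B4 [-]
3: W B1 → L1 hit [D]
4: R B1 → L1 hit [D]
5: R B0 → L0 miss wb→B3 [-]
6: R B0 → L0 hit [-]
7: W B0 → L0 hit [D]
8: R B0 → L0 hit [D]
9: R B6 → L0 miss wb→B0 [-]
10: R B1 → L1 hit [D]
11: R B1 → L1 hit [D]
12: W B8 → L2 miss [D]
13: W B0 → L0 miss [D]
14: W B0 → L0 hit [D]
15: R B3 → L0 miss wb→B0 [-]

WB = [4, 3, 0, 0]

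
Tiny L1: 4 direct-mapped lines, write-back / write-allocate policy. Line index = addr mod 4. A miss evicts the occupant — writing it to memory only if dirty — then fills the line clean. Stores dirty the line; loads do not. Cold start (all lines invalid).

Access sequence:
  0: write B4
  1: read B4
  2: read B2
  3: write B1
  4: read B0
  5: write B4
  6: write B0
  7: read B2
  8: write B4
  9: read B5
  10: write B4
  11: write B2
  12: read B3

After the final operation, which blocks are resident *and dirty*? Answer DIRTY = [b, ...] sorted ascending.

DIRTY = [2, 4]

  0 | W B4 → L0 miss [D]
  1 | R B4 → L0 hit [D]
  2 | R B2 → L2 miss [-]
  3 | W B1 → L1 miss [D]
  4 | R B0 → L0 miss wb→B4 [-]
  5 | W B4 → L0 miss [D]
  6 | W B0 → L0 miss wb→B4 [D]
  7 | R B2 → L2 hit [-]
  8 | W B4 → L0 miss wb→B0 [D]
  9 | R B5 → L1 miss wb→B1 [-]
  10 | W B4 → L0 hit [D]
  11 | W B2 → L2 hit [D]
  12 | R B3 → L3 miss [-]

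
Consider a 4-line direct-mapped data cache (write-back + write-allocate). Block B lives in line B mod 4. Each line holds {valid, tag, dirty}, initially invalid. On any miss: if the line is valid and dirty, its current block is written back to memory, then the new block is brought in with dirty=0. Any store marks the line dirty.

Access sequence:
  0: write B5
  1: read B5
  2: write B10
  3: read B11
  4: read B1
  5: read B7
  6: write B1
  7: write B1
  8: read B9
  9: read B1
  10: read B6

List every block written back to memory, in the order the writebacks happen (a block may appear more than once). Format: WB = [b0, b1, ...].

WB = [5, 1, 10]

  0 | W B5 → L1 miss [D]
  1 | R B5 → L1 hit [D]
  2 | W B10 → L2 miss [D]
  3 | R B11 → L3 miss [-]
  4 | R B1 → L1 miss wb→B5 [-]
  5 | R B7 → L3 miss [-]
  6 | W B1 → L1 hit [D]
  7 | W B1 → L1 hit [D]
  8 | R B9 → L1 miss wb→B1 [-]
  9 | R B1 → L1 miss [-]
  10 | R B6 → L2 miss wb→B10 [-]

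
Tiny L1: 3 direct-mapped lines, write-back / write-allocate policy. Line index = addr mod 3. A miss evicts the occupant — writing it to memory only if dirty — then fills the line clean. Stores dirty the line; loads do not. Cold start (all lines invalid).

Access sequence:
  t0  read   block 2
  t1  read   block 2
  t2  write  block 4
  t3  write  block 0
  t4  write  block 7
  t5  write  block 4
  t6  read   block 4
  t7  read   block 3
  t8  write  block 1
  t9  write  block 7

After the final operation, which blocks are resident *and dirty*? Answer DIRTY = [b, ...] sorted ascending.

  0 | R B2 → L2 miss [-]
  1 | R B2 → L2 hit [-]
  2 | W B4 → L1 miss [D]
  3 | W B0 → L0 miss [D]
  4 | W B7 → L1 miss wb→B4 [D]
  5 | W B4 → L1 miss wb→B7 [D]
  6 | R B4 → L1 hit [D]
  7 | R B3 → L0 miss wb→B0 [-]
  8 | W B1 → L1 miss wb→B4 [D]
  9 | W B7 → L1 miss wb→B1 [D]

DIRTY = [7]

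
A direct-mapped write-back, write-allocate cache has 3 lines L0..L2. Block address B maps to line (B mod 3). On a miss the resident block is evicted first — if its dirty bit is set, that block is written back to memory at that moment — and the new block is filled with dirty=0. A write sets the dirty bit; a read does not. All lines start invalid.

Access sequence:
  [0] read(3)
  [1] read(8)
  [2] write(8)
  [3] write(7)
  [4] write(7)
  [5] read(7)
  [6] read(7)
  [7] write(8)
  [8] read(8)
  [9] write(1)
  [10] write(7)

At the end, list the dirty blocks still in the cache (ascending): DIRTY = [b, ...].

DIRTY = [7, 8]

0: R B3 -> L0 miss  d=-]
1: R B8 -> L2 miss  d=-]
2: W B8 -> L2 hit  d=D]
3: W B7 -> L1 miss  d=D]
4: W B7 -> L1 hit  d=D]
5: R B7 -> L1 hit  d=D]
6: R B7 -> L1 hit  d=D]
7: W B8 -> L2 hit  d=D]
8: R B8 -> L2 hit  d=D]
9: W B1 -> L1 miss wb->B7  d=D]
10: W B7 -> L1 miss wb->B1  d=D]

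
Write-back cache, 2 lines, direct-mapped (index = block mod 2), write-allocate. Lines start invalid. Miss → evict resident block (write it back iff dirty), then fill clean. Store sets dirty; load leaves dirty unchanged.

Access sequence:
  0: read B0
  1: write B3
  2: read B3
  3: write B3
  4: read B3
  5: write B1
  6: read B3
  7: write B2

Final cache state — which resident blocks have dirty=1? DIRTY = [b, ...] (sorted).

0: R B0 → L0 miss [-]
1: W B3 → L1 miss [D]
2: R B3 → L1 hit [D]
3: W B3 → L1 hit [D]
4: R B3 → L1 hit [D]
5: W B1 → L1 miss wb→B3 [D]
6: R B3 → L1 miss wb→B1 [-]
7: W B2 → L0 miss [D]

DIRTY = [2]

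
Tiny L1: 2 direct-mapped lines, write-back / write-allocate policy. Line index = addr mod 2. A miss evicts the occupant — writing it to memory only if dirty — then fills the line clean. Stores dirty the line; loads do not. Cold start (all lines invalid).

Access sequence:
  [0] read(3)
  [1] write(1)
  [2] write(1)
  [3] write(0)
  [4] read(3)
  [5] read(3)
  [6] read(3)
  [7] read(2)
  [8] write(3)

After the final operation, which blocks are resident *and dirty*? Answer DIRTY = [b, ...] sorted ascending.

  0 | R B3 → L1 miss [-]
  1 | W B1 → L1 miss [D]
  2 | W B1 → L1 hit [D]
  3 | W B0 → L0 miss [D]
  4 | R B3 → L1 miss wb→B1 [-]
  5 | R B3 → L1 hit [-]
  6 | R B3 → L1 hit [-]
  7 | R B2 → L0 miss wb→B0 [-]
  8 | W B3 → L1 hit [D]

DIRTY = [3]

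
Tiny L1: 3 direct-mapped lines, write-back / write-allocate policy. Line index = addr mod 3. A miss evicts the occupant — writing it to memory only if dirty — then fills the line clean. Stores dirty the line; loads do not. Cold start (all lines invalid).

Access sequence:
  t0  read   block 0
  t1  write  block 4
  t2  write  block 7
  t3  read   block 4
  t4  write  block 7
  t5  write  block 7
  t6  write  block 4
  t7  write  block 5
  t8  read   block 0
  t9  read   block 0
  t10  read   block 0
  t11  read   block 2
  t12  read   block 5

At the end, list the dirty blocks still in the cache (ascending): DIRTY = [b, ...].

  0 | R B0 → L0 miss [-]
  1 | W B4 → L1 miss [D]
  2 | W B7 → L1 miss wb→B4 [D]
  3 | R B4 → L1 miss wb→B7 [-]
  4 | W B7 → L1 miss [D]
  5 | W B7 → L1 hit [D]
  6 | W B4 → L1 miss wb→B7 [D]
  7 | W B5 → L2 miss [D]
  8 | R B0 → L0 hit [-]
  9 | R B0 → L0 hit [-]
  10 | R B0 → L0 hit [-]
  11 | R B2 → L2 miss wb→B5 [-]
  12 | R B5 → L2 miss [-]

DIRTY = [4]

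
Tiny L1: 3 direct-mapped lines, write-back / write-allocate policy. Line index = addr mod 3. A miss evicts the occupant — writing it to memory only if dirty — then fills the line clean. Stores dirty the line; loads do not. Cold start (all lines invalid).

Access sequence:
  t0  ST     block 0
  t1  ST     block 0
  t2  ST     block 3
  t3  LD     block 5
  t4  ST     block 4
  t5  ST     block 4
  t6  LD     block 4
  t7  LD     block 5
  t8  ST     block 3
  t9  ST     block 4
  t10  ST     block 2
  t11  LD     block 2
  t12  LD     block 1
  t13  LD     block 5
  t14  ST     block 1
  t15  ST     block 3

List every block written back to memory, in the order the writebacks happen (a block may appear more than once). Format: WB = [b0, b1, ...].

0: W B0 → L0 miss [D]
1: W B0 → L0 hit [D]
2: W B3 → L0 miss wb→B0 [D]
3: R B5 → L2 miss [-]
4: W B4 → L1 miss [D]
5: W B4 → L1 hit [D]
6: R B4 → L1 hit [D]
7: R B5 → L2 hit [-]
8: W B3 → L0 hit [D]
9: W B4 → L1 hit [D]
10: W B2 → L2 miss [D]
11: R B2 → L2 hit [D]
12: R B1 → L1 miss wb→B4 [-]
13: R B5 → L2 miss wb→B2 [-]
14: W B1 → L1 hit [D]
15: W B3 → L0 hit [D]

WB = [0, 4, 2]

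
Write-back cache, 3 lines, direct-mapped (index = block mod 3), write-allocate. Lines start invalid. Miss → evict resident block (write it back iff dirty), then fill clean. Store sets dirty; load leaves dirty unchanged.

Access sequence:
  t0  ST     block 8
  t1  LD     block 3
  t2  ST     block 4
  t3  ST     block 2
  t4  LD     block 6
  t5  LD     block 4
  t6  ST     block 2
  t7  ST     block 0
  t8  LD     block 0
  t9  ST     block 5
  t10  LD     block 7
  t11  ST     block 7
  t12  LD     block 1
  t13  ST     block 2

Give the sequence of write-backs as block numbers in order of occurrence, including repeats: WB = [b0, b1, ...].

WB = [8, 2, 4, 7, 5]

0: W B8 → L2 miss [D]
1: R B3 → L0 miss [-]
2: W B4 → L1 miss [D]
3: W B2 → L2 miss wb→B8 [D]
4: R B6 → L0 miss [-]
5: R B4 → L1 hit [D]
6: W B2 → L2 hit [D]
7: W B0 → L0 miss [D]
8: R B0 → L0 hit [D]
9: W B5 → L2 miss wb→B2 [D]
10: R B7 → L1 miss wb→B4 [-]
11: W B7 → L1 hit [D]
12: R B1 → L1 miss wb→B7 [-]
13: W B2 → L2 miss wb→B5 [D]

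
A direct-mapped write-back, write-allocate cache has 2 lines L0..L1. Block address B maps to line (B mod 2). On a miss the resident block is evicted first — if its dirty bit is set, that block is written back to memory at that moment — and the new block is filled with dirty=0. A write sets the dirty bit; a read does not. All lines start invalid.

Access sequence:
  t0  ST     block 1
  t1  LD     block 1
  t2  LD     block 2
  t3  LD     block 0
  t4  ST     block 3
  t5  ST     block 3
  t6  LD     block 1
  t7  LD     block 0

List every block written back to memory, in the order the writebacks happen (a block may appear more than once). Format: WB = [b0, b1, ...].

WB = [1, 3]

0: W B1 -> L1 miss  d=D]
1: R B1 -> L1 hit  d=D]
2: R B2 -> L0 miss  d=-]
3: R B0 -> L0 miss  d=-]
4: W B3 -> L1 miss wb->B1  d=D]
5: W B3 -> L1 hit  d=D]
6: R B1 -> L1 miss wb->B3  d=-]
7: R B0 -> L0 hit  d=-]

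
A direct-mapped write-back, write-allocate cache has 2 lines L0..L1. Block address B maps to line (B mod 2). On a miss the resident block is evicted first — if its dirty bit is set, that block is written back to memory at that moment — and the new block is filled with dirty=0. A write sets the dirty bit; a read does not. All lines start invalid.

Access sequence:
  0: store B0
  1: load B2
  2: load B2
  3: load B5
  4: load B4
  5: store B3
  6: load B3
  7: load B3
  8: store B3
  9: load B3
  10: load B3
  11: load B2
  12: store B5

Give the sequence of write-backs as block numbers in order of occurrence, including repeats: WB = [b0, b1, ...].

  0 | W B0 → L0 miss [D]
  1 | R B2 → L0 miss wb→B0 [-]
  2 | R B2 → L0 hit [-]
  3 | R B5 → L1 miss [-]
  4 | R B4 → L0 miss [-]
  5 | W B3 → L1 miss [D]
  6 | R B3 → L1 hit [D]
  7 | R B3 → L1 hit [D]
  8 | W B3 → L1 hit [D]
  9 | R B3 → L1 hit [D]
  10 | R B3 → L1 hit [D]
  11 | R B2 → L0 miss [-]
  12 | W B5 → L1 miss wb→B3 [D]

WB = [0, 3]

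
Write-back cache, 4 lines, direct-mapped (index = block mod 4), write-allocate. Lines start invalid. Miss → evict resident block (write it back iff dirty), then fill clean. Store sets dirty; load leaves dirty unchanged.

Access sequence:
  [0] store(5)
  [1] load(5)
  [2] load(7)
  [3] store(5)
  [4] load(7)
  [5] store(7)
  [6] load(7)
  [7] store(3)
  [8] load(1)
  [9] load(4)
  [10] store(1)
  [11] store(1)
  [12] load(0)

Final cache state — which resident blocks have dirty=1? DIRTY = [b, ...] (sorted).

DIRTY = [1, 3]

0: W B5 → L1 miss [D]
1: R B5 → L1 hit [D]
2: R B7 → L3 miss [-]
3: W B5 → L1 hit [D]
4: R B7 → L3 hit [-]
5: W B7 → L3 hit [D]
6: R B7 → L3 hit [D]
7: W B3 → L3 miss wb→B7 [D]
8: R B1 → L1 miss wb→B5 [-]
9: R B4 → L0 miss [-]
10: W B1 → L1 hit [D]
11: W B1 → L1 hit [D]
12: R B0 → L0 miss [-]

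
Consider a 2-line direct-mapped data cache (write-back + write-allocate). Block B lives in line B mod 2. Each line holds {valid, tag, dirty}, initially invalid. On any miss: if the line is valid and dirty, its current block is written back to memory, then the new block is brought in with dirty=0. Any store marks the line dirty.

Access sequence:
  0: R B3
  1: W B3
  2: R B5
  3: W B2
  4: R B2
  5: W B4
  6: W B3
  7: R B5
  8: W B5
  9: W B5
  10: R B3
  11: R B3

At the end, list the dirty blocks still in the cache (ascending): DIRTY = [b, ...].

DIRTY = [4]

  0 | R B3 → L1 miss [-]
  1 | W B3 → L1 hit [D]
  2 | R B5 → L1 miss wb→B3 [-]
  3 | W B2 → L0 miss [D]
  4 | R B2 → L0 hit [D]
  5 | W B4 → L0 miss wb→B2 [D]
  6 | W B3 → L1 miss [D]
  7 | R B5 → L1 miss wb→B3 [-]
  8 | W B5 → L1 hit [D]
  9 | W B5 → L1 hit [D]
  10 | R B3 → L1 miss wb→B5 [-]
  11 | R B3 → L1 hit [-]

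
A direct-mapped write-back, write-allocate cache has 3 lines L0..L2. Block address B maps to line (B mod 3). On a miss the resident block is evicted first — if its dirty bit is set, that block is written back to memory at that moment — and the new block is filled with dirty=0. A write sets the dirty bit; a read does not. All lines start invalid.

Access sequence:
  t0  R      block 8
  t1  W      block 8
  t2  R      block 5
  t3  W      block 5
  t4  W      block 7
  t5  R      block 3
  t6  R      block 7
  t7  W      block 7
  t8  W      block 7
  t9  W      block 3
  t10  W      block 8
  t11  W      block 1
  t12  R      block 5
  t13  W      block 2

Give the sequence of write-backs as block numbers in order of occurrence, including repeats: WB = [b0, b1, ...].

0: R B8 -> L2 miss  d=-]
1: W B8 -> L2 hit  d=D]
2: R B5 -> L2 miss wb->B8  d=-]
3: W B5 -> L2 hit  d=D]
4: W B7 -> L1 miss  d=D]
5: R B3 -> L0 miss  d=-]
6: R B7 -> L1 hit  d=D]
7: W B7 -> L1 hit  d=D]
8: W B7 -> L1 hit  d=D]
9: W B3 -> L0 hit  d=D]
10: W B8 -> L2 miss wb->B5  d=D]
11: W B1 -> L1 miss wb->B7  d=D]
12: R B5 -> L2 miss wb->B8  d=-]
13: W B2 -> L2 miss  d=D]

WB = [8, 5, 7, 8]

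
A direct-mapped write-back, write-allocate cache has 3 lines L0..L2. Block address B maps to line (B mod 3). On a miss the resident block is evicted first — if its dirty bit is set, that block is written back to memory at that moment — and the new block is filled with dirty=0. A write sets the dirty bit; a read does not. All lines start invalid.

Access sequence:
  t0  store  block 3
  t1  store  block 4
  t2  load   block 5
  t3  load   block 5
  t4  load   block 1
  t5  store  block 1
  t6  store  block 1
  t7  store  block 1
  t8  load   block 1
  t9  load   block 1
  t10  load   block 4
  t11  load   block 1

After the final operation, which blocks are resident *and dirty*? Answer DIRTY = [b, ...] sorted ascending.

0: W B3 -> L0 miss  d=D]
1: W B4 -> L1 miss  d=D]
2: R B5 -> L2 miss  d=-]
3: R B5 -> L2 hit  d=-]
4: R B1 -> L1 miss wb->B4  d=-]
5: W B1 -> L1 hit  d=D]
6: W B1 -> L1 hit  d=D]
7: W B1 -> L1 hit  d=D]
8: R B1 -> L1 hit  d=D]
9: R B1 -> L1 hit  d=D]
10: R B4 -> L1 miss wb->B1  d=-]
11: R B1 -> L1 miss  d=-]

DIRTY = [3]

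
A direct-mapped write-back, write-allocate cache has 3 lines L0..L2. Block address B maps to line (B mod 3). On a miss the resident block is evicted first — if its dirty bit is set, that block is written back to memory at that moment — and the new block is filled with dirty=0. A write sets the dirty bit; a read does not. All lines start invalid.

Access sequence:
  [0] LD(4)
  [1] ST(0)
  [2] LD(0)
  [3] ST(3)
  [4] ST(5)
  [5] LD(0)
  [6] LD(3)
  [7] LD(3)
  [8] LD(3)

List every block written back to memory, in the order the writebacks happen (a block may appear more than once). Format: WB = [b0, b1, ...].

WB = [0, 3]

  0 | R B4 → L1 miss [-]
  1 | W B0 → L0 miss [D]
  2 | R B0 → L0 hit [D]
  3 | W B3 → L0 miss wb→B0 [D]
  4 | W B5 → L2 miss [D]
  5 | R B0 → L0 miss wb→B3 [-]
  6 | R B3 → L0 miss [-]
  7 | R B3 → L0 hit [-]
  8 | R B3 → L0 hit [-]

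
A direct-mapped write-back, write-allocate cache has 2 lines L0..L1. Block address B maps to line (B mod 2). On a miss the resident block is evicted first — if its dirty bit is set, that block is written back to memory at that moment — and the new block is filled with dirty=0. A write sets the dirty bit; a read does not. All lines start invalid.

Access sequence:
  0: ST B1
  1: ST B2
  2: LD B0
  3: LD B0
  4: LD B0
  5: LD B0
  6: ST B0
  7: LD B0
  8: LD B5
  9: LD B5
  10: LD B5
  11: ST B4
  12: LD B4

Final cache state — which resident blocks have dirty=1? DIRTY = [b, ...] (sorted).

DIRTY = [4]

0: W B1 → L1 miss [D]
1: W B2 → L0 miss [D]
2: R B0 → L0 miss wb→B2 [-]
3: R B0 → L0 hit [-]
4: R B0 → L0 hit [-]
5: R B0 → L0 hit [-]
6: W B0 → L0 hit [D]
7: R B0 → L0 hit [D]
8: R B5 → L1 miss wb→B1 [-]
9: R B5 → L1 hit [-]
10: R B5 → L1 hit [-]
11: W B4 → L0 miss wb→B0 [D]
12: R B4 → L0 hit [D]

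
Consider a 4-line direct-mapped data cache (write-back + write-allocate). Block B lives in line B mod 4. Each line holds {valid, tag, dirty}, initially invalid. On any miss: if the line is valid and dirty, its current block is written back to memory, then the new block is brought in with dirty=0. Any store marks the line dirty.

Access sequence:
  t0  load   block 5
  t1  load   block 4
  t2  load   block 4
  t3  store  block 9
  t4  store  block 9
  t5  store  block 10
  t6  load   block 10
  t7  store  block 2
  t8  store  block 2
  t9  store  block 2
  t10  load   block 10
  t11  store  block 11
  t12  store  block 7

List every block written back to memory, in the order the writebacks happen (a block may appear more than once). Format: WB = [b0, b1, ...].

WB = [10, 2, 11]

0: R B5 -> L1 miss  d=-]
1: R B4 -> L0 miss  d=-]
2: R B4 -> L0 hit  d=-]
3: W B9 -> L1 miss  d=D]
4: W B9 -> L1 hit  d=D]
5: W B10 -> L2 miss  d=D]
6: R B10 -> L2 hit  d=D]
7: W B2 -> L2 miss wb->B10  d=D]
8: W B2 -> L2 hit  d=D]
9: W B2 -> L2 hit  d=D]
10: R B10 -> L2 miss wb->B2  d=-]
11: W B11 -> L3 miss  d=D]
12: W B7 -> L3 miss wb->B11  d=D]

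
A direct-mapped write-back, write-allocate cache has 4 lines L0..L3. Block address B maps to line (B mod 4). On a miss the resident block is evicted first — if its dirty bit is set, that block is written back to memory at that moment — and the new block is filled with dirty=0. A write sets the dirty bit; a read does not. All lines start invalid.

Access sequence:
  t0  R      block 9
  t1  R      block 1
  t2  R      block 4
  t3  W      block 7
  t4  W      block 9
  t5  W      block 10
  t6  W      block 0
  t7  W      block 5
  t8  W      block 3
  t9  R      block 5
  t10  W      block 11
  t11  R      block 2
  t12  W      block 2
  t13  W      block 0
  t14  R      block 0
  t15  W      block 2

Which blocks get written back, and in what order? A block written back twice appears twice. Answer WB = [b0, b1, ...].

  0 | R B9 → L1 miss [-]
  1 | R B1 → L1 miss [-]
  2 | R B4 → L0 miss [-]
  3 | W B7 → L3 miss [D]
  4 | W B9 → L1 miss [D]
  5 | W B10 → L2 miss [D]
  6 | W B0 → L0 miss [D]
  7 | W B5 → L1 miss wb→B9 [D]
  8 | W B3 → L3 miss wb→B7 [D]
  9 | R B5 → L1 hit [D]
  10 | W B11 → L3 miss wb→B3 [D]
  11 | R B2 → L2 miss wb→B10 [-]
  12 | W B2 → L2 hit [D]
  13 | W B0 → L0 hit [D]
  14 | R B0 → L0 hit [D]
  15 | W B2 → L2 hit [D]

WB = [9, 7, 3, 10]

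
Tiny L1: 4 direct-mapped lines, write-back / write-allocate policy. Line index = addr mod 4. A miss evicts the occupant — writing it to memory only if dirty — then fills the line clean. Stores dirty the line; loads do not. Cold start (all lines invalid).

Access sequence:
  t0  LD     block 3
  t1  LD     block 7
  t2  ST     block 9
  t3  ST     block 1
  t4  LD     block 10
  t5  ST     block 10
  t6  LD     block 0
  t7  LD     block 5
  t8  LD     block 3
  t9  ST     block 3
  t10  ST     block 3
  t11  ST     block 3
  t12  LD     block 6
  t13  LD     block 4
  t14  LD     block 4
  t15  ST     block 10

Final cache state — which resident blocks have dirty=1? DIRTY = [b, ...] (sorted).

  0 | R B3 → L3 miss [-]
  1 | R B7 → L3 miss [-]
  2 | W B9 → L1 miss [D]
  3 | W B1 → L1 miss wb→B9 [D]
  4 | R B10 → L2 miss [-]
  5 | W B10 → L2 hit [D]
  6 | R B0 → L0 miss [-]
  7 | R B5 → L1 miss wb→B1 [-]
  8 | R B3 → L3 miss [-]
  9 | W B3 → L3 hit [D]
  10 | W B3 → L3 hit [D]
  11 | W B3 → L3 hit [D]
  12 | R B6 → L2 miss wb→B10 [-]
  13 | R B4 → L0 miss [-]
  14 | R B4 → L0 hit [-]
  15 | W B10 → L2 miss [D]

DIRTY = [3, 10]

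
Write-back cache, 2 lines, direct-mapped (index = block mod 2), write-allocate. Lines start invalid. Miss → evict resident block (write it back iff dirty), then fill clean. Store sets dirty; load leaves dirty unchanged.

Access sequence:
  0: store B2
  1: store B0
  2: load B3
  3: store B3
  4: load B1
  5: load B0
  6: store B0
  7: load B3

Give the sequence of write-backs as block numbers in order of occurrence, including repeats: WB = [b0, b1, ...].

  0 | W B2 → L0 miss [D]
  1 | W B0 → L0 miss wb→B2 [D]
  2 | R B3 → L1 miss [-]
  3 | W B3 → L1 hit [D]
  4 | R B1 → L1 miss wb→B3 [-]
  5 | R B0 → L0 hit [D]
  6 | W B0 → L0 hit [D]
  7 | R B3 → L1 miss [-]

WB = [2, 3]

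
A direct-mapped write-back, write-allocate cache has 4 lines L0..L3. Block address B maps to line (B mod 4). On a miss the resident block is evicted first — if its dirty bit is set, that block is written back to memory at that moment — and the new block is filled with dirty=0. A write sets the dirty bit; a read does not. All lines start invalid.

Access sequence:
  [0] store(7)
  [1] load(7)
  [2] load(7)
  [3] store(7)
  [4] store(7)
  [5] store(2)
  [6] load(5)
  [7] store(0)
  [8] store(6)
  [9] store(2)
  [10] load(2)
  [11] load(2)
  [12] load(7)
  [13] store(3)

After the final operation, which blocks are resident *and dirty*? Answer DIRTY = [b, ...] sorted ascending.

DIRTY = [0, 2, 3]

  0 | W B7 → L3 miss [D]
  1 | R B7 → L3 hit [D]
  2 | R B7 → L3 hit [D]
  3 | W B7 → L3 hit [D]
  4 | W B7 → L3 hit [D]
  5 | W B2 → L2 miss [D]
  6 | R B5 → L1 miss [-]
  7 | W B0 → L0 miss [D]
  8 | W B6 → L2 miss wb→B2 [D]
  9 | W B2 → L2 miss wb→B6 [D]
  10 | R B2 → L2 hit [D]
  11 | R B2 → L2 hit [D]
  12 | R B7 → L3 hit [D]
  13 | W B3 → L3 miss wb→B7 [D]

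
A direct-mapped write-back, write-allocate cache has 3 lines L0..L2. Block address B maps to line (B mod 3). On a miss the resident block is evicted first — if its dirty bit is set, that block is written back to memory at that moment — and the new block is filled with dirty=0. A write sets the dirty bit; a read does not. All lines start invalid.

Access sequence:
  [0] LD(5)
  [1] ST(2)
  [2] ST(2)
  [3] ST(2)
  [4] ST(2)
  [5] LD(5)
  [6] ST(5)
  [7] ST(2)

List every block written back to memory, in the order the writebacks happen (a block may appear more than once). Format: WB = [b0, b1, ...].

WB = [2, 5]

0: R B5 → L2 miss [-]
1: W B2 → L2 miss [D]
2: W B2 → L2 hit [D]
3: W B2 → L2 hit [D]
4: W B2 → L2 hit [D]
5: R B5 → L2 miss wb→B2 [-]
6: W B5 → L2 hit [D]
7: W B2 → L2 miss wb→B5 [D]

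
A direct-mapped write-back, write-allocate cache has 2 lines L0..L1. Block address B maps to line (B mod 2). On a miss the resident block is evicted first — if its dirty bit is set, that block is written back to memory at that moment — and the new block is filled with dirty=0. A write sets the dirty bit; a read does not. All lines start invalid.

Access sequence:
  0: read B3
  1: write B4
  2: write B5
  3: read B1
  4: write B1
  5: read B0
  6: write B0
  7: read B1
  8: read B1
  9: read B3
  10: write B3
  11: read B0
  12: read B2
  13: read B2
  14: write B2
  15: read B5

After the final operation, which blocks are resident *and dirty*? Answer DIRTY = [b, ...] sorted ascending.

0: R B3 → L1 miss [-]
1: W B4 → L0 miss [D]
2: W B5 → L1 miss [D]
3: R B1 → L1 miss wb→B5 [-]
4: W B1 → L1 hit [D]
5: R B0 → L0 miss wb→B4 [-]
6: W B0 → L0 hit [D]
7: R B1 → L1 hit [D]
8: R B1 → L1 hit [D]
9: R B3 → L1 miss wb→B1 [-]
10: W B3 → L1 hit [D]
11: R B0 → L0 hit [D]
12: R B2 → L0 miss wb→B0 [-]
13: R B2 → L0 hit [-]
14: W B2 → L0 hit [D]
15: R B5 → L1 miss wb→B3 [-]

DIRTY = [2]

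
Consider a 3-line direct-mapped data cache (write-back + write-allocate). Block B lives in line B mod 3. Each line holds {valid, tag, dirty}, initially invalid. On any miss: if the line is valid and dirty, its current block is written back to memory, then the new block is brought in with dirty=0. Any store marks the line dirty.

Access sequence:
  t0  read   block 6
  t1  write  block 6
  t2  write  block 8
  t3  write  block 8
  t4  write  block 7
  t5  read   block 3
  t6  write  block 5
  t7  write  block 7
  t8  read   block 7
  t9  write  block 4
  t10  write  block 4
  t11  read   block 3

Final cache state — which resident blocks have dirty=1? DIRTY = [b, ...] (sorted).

0: R B6 -> L0 miss  d=-]
1: W B6 -> L0 hit  d=D]
2: W B8 -> L2 miss  d=D]
3: W B8 -> L2 hit  d=D]
4: W B7 -> L1 miss  d=D]
5: R B3 -> L0 miss wb->B6  d=-]
6: W B5 -> L2 miss wb->B8  d=D]
7: W B7 -> L1 hit  d=D]
8: R B7 -> L1 hit  d=D]
9: W B4 -> L1 miss wb->B7  d=D]
10: W B4 -> L1 hit  d=D]
11: R B3 -> L0 hit  d=-]

DIRTY = [4, 5]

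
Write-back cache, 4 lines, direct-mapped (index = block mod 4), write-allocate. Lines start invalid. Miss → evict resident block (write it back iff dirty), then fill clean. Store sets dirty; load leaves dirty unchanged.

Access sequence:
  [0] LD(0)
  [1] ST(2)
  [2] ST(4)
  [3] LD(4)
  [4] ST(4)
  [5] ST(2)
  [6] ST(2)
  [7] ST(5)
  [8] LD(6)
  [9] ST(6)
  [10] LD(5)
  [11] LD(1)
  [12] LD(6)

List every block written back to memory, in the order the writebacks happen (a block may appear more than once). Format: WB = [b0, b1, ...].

  0 | R B0 → L0 miss [-]
  1 | W B2 → L2 miss [D]
  2 | W B4 → L0 miss [D]
  3 | R B4 → L0 hit [D]
  4 | W B4 → L0 hit [D]
  5 | W B2 → L2 hit [D]
  6 | W B2 → L2 hit [D]
  7 | W B5 → L1 miss [D]
  8 | R B6 → L2 miss wb→B2 [-]
  9 | W B6 → L2 hit [D]
  10 | R B5 → L1 hit [D]
  11 | R B1 → L1 miss wb→B5 [-]
  12 | R B6 → L2 hit [D]

WB = [2, 5]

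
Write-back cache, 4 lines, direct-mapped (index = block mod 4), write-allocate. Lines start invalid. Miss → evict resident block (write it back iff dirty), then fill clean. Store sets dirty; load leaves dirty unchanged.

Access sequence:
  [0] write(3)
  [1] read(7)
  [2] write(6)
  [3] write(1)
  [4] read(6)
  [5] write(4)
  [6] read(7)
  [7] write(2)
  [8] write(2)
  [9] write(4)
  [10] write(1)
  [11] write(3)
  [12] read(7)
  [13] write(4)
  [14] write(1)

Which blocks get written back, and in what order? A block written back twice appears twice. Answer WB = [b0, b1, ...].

WB = [3, 6, 3]

0: W B3 → L3 miss [D]
1: R B7 → L3 miss wb→B3 [-]
2: W B6 → L2 miss [D]
3: W B1 → L1 miss [D]
4: R B6 → L2 hit [D]
5: W B4 → L0 miss [D]
6: R B7 → L3 hit [-]
7: W B2 → L2 miss wb→B6 [D]
8: W B2 → L2 hit [D]
9: W B4 → L0 hit [D]
10: W B1 → L1 hit [D]
11: W B3 → L3 miss [D]
12: R B7 → L3 miss wb→B3 [-]
13: W B4 → L0 hit [D]
14: W B1 → L1 hit [D]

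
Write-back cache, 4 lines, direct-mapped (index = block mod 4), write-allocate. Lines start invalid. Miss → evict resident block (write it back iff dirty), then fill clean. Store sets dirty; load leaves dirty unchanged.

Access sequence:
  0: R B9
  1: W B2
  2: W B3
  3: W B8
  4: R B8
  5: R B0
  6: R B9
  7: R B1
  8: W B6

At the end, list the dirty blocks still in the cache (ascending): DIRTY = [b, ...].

0: R B9 → L1 miss [-]
1: W B2 → L2 miss [D]
2: W B3 → L3 miss [D]
3: W B8 → L0 miss [D]
4: R B8 → L0 hit [D]
5: R B0 → L0 miss wb→B8 [-]
6: R B9 → L1 hit [-]
7: R B1 → L1 miss [-]
8: W B6 → L2 miss wb→B2 [D]

DIRTY = [3, 6]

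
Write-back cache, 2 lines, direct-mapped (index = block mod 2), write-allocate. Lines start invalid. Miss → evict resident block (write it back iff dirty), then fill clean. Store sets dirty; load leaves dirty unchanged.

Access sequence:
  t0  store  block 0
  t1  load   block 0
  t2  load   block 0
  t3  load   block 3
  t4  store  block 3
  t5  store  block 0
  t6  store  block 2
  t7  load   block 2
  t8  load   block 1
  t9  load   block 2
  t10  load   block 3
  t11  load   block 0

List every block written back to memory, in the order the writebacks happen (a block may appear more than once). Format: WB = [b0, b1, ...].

WB = [0, 3, 2]

0: W B0 → L0 miss [D]
1: R B0 → L0 hit [D]
2: R B0 → L0 hit [D]
3: R B3 → L1 miss [-]
4: W B3 → L1 hit [D]
5: W B0 → L0 hit [D]
6: W B2 → L0 miss wb→B0 [D]
7: R B2 → L0 hit [D]
8: R B1 → L1 miss wb→B3 [-]
9: R B2 → L0 hit [D]
10: R B3 → L1 miss [-]
11: R B0 → L0 miss wb→B2 [-]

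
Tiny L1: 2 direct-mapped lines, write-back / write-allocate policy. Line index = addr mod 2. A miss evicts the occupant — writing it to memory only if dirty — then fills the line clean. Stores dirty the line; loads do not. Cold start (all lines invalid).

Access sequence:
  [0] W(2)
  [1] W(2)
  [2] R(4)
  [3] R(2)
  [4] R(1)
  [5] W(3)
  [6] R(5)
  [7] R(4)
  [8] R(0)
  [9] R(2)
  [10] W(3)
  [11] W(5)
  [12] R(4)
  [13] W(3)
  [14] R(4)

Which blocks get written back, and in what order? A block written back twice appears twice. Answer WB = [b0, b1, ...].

WB = [2, 3, 3, 5]

0: W B2 → L0 miss [D]
1: W B2 → L0 hit [D]
2: R B4 → L0 miss wb→B2 [-]
3: R B2 → L0 miss [-]
4: R B1 → L1 miss [-]
5: W B3 → L1 miss [D]
6: R B5 → L1 miss wb→B3 [-]
7: R B4 → L0 miss [-]
8: R B0 → L0 miss [-]
9: R B2 → L0 miss [-]
10: W B3 → L1 miss [D]
11: W B5 → L1 miss wb→B3 [D]
12: R B4 → L0 miss [-]
13: W B3 → L1 miss wb→B5 [D]
14: R B4 → L0 hit [-]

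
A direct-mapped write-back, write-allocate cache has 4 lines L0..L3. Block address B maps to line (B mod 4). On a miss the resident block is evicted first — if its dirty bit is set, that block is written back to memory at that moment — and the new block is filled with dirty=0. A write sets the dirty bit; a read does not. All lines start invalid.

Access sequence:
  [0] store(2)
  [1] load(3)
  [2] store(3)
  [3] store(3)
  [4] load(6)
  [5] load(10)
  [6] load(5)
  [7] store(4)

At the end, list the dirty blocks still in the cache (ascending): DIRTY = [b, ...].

0: W B2 → L2 miss [D]
1: R B3 → L3 miss [-]
2: W B3 → L3 hit [D]
3: W B3 → L3 hit [D]
4: R B6 → L2 miss wb→B2 [-]
5: R B10 → L2 miss [-]
6: R B5 → L1 miss [-]
7: W B4 → L0 miss [D]

DIRTY = [3, 4]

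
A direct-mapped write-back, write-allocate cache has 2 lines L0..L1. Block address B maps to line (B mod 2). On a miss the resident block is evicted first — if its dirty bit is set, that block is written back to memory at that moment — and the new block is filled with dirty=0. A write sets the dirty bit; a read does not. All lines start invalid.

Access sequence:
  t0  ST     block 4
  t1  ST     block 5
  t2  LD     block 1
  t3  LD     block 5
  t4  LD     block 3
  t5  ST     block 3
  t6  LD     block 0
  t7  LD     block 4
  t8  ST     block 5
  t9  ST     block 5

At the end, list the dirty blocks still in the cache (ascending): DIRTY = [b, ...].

DIRTY = [5]

0: W B4 → L0 miss [D]
1: W B5 → L1 miss [D]
2: R B1 → L1 miss wb→B5 [-]
3: R B5 → L1 miss [-]
4: R B3 → L1 miss [-]
5: W B3 → L1 hit [D]
6: R B0 → L0 miss wb→B4 [-]
7: R B4 → L0 miss [-]
8: W B5 → L1 miss wb→B3 [D]
9: W B5 → L1 hit [D]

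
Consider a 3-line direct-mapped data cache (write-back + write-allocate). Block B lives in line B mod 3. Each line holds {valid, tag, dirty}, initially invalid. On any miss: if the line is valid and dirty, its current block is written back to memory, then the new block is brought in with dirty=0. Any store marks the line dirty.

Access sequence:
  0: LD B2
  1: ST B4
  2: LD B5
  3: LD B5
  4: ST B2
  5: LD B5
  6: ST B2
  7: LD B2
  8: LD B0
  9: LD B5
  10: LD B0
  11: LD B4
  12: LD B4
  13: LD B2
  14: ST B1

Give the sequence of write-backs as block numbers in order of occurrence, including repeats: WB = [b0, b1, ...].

0: R B2 → L2 miss [-]
1: W B4 → L1 miss [D]
2: R B5 → L2 miss [-]
3: R B5 → L2 hit [-]
4: W B2 → L2 miss [D]
5: R B5 → L2 miss wb→B2 [-]
6: W B2 → L2 miss [D]
7: R B2 → L2 hit [D]
8: R B0 → L0 miss [-]
9: R B5 → L2 miss wb→B2 [-]
10: R B0 → L0 hit [-]
11: R B4 → L1 hit [D]
12: R B4 → L1 hit [D]
13: R B2 → L2 miss [-]
14: W B1 → L1 miss wb→B4 [D]

WB = [2, 2, 4]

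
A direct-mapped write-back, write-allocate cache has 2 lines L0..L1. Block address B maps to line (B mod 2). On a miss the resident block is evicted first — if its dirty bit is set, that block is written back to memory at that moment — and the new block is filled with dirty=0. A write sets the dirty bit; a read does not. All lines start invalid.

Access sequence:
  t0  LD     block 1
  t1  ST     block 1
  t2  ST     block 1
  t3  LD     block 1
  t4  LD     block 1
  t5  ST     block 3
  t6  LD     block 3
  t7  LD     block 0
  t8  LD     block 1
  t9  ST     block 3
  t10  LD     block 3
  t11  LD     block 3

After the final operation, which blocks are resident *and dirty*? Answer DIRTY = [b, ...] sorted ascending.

DIRTY = [3]

0: R B1 → L1 miss [-]
1: W B1 → L1 hit [D]
2: W B1 → L1 hit [D]
3: R B1 → L1 hit [D]
4: R B1 → L1 hit [D]
5: W B3 → L1 miss wb→B1 [D]
6: R B3 → L1 hit [D]
7: R B0 → L0 miss [-]
8: R B1 → L1 miss wb→B3 [-]
9: W B3 → L1 miss [D]
10: R B3 → L1 hit [D]
11: R B3 → L1 hit [D]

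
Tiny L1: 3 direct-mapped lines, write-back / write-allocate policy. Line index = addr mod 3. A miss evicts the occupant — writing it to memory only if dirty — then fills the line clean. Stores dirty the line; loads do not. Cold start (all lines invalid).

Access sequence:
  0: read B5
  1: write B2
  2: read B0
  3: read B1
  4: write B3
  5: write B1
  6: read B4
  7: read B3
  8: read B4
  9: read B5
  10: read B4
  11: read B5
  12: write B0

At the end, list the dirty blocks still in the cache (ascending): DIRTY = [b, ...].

DIRTY = [0]

  0 | R B5 → L2 miss [-]
  1 | W B2 → L2 miss [D]
  2 | R B0 → L0 miss [-]
  3 | R B1 → L1 miss [-]
  4 | W B3 → L0 miss [D]
  5 | W B1 → L1 hit [D]
  6 | R B4 → L1 miss wb→B1 [-]
  7 | R B3 → L0 hit [D]
  8 | R B4 → L1 hit [-]
  9 | R B5 → L2 miss wb→B2 [-]
  10 | R B4 → L1 hit [-]
  11 | R B5 → L2 hit [-]
  12 | W B0 → L0 miss wb→B3 [D]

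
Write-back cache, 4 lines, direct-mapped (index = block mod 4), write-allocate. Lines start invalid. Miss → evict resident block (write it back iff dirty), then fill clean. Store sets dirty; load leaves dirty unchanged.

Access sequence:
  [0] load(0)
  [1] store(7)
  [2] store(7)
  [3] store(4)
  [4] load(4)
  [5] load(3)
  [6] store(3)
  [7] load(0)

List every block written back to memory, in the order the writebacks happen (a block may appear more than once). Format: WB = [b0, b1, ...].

0: R B0 -> L0 miss  d=-]
1: W B7 -> L3 miss  d=D]
2: W B7 -> L3 hit  d=D]
3: W B4 -> L0 miss  d=D]
4: R B4 -> L0 hit  d=D]
5: R B3 -> L3 miss wb->B7  d=-]
6: W B3 -> L3 hit  d=D]
7: R B0 -> L0 miss wb->B4  d=-]

WB = [7, 4]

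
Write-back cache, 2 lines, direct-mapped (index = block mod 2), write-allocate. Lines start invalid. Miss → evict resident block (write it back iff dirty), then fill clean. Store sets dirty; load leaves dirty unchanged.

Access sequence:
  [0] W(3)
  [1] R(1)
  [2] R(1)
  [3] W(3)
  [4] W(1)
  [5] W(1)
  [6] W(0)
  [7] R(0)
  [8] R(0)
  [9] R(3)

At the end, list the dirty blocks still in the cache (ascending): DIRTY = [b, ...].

DIRTY = [0]

0: W B3 → L1 miss [D]
1: R B1 → L1 miss wb→B3 [-]
2: R B1 → L1 hit [-]
3: W B3 → L1 miss [D]
4: W B1 → L1 miss wb→B3 [D]
5: W B1 → L1 hit [D]
6: W B0 → L0 miss [D]
7: R B0 → L0 hit [D]
8: R B0 → L0 hit [D]
9: R B3 → L1 miss wb→B1 [-]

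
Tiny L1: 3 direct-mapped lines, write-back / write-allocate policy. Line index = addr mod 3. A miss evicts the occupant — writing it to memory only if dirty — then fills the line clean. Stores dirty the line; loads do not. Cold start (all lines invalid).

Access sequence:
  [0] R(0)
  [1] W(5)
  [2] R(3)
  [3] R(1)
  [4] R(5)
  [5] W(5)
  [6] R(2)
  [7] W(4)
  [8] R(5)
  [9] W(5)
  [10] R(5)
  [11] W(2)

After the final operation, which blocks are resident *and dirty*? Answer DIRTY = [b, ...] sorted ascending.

DIRTY = [2, 4]

  0 | R B0 → L0 miss [-]
  1 | W B5 → L2 miss [D]
  2 | R B3 → L0 miss [-]
  3 | R B1 → L1 miss [-]
  4 | R B5 → L2 hit [D]
  5 | W B5 → L2 hit [D]
  6 | R B2 → L2 miss wb→B5 [-]
  7 | W B4 → L1 miss [D]
  8 | R B5 → L2 miss [-]
  9 | W B5 → L2 hit [D]
  10 | R B5 → L2 hit [D]
  11 | W B2 → L2 miss wb→B5 [D]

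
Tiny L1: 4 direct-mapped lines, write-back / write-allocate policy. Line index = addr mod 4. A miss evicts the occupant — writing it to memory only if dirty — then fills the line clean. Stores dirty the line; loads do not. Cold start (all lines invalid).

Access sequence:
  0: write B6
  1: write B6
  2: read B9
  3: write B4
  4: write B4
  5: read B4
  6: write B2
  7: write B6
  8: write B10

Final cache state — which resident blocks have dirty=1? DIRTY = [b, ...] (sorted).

0: W B6 -> L2 miss  d=D]
1: W B6 -> L2 hit  d=D]
2: R B9 -> L1 miss  d=-]
3: W B4 -> L0 miss  d=D]
4: W B4 -> L0 hit  d=D]
5: R B4 -> L0 hit  d=D]
6: W B2 -> L2 miss wb->B6  d=D]
7: W B6 -> L2 miss wb->B2  d=D]
8: W B10 -> L2 miss wb->B6  d=D]

DIRTY = [4, 10]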